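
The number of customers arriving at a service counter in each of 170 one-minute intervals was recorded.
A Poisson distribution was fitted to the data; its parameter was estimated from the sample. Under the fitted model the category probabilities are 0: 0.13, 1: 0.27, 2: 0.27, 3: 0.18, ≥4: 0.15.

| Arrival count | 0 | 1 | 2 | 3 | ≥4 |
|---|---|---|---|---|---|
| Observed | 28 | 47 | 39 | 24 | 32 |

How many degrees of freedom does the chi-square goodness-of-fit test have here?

3

There are k = 5 categories and 1 parameter estimated from the data, so df = 5 − 1 − 1 = 3.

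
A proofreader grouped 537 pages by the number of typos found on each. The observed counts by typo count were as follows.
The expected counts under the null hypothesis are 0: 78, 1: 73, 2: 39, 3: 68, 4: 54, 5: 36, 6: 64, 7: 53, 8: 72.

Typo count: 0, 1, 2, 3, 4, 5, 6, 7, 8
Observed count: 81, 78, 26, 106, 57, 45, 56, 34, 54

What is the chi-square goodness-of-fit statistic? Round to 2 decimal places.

cat         O        E   (O−E)²/E
0          81       78      0.115
1          78       73      0.342
2          26       39      4.333
3         106       68     21.235
4          57       54      0.167
5          45       36      2.250
6          56       64      1.000
7          34       53      6.811
8          54       72      4.500
Sum = 40.75

40.75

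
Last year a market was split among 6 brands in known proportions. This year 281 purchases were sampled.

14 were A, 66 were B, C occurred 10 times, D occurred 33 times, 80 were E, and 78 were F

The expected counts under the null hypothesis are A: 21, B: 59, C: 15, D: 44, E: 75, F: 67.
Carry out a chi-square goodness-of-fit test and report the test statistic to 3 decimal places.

9.720

cat         O        E   (O−E)²/E
A          14       21     2.3333
B          66       59     0.8305
C          10       15     1.6667
D          33       44     2.7500
E          80       75     0.3333
F          78       67     1.8060
Sum = 9.720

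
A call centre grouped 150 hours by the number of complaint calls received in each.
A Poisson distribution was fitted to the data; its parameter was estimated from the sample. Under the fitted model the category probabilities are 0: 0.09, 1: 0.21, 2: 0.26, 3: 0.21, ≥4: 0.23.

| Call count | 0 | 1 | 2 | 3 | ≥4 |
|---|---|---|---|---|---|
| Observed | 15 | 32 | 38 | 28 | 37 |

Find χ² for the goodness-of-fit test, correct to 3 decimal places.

Expected counts E_i = n·p_i: 150×0.09 = 13.5, 150×0.21 = 31.5, 150×0.26 = 39, 150×0.21 = 31.5, 150×0.23 = 34.5.
χ² = (15−13.5)²/13.5 + (32−31.5)²/31.5 + (38−39)²/39 + (28−31.5)²/31.5 + (37−34.5)²/34.5
   = 0.1667 + 0.0079 + 0.0256 + 0.3889 + 0.1812
Sum = 0.770

0.770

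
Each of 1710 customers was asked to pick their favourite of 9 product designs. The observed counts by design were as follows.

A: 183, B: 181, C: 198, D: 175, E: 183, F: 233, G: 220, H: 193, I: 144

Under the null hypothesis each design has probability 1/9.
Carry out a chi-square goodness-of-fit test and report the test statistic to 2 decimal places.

28.12

Expected count for each of the 9 categories: 1710/9 = 190.
χ² = (183−190)²/190 + (181−190)²/190 + (198−190)²/190 + (175−190)²/190 + (183−190)²/190 + (233−190)²/190 + (220−190)²/190 + (193−190)²/190 + (144−190)²/190
   = 0.258 + 0.426 + 0.337 + 1.184 + 0.258 + 9.732 + 4.737 + 0.047 + 11.137
Sum = 28.12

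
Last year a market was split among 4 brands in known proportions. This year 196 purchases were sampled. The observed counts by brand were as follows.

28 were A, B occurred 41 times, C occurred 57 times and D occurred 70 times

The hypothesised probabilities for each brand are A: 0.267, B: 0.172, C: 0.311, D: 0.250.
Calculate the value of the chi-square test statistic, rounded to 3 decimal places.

Expected counts E_i = n·p_i: 196×0.267 = 52.332, 196×0.172 = 33.712, 196×0.311 = 60.956, 196×0.250 = 49.
χ² = (28−52.332)²/52.332 + (41−33.712)²/33.712 + (57−60.956)²/60.956 + (70−49)²/49
   = 11.3133 + 1.5756 + 0.2567 + 9.0000
Sum = 22.146

22.146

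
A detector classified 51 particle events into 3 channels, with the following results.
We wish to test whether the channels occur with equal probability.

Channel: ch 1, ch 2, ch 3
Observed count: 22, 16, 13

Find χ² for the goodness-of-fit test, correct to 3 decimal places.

2.471

Expected count for each of the 3 categories: 51/3 = 17.
ch 1: (22 − 17)²/17 = 25/17 = 1.4706
ch 2: (16 − 17)²/17 = 1/17 = 0.0588
ch 3: (13 − 17)²/17 = 16/17 = 0.9412
Sum = 2.471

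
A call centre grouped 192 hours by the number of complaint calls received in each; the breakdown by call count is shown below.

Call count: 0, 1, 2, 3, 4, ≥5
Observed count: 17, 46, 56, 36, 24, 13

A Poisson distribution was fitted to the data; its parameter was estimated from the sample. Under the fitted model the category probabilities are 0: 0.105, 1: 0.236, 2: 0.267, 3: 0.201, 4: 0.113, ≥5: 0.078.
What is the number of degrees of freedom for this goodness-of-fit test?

There are k = 6 categories and 1 parameter estimated from the data, so df = 6 − 1 − 1 = 4.

4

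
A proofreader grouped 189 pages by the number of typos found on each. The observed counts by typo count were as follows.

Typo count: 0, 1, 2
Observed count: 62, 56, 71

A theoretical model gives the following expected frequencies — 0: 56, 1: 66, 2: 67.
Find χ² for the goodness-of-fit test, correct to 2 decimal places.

2.40

cat         O        E   (O−E)²/E
0          62       56      0.643
1          56       66      1.515
2          71       67      0.239
Sum = 2.40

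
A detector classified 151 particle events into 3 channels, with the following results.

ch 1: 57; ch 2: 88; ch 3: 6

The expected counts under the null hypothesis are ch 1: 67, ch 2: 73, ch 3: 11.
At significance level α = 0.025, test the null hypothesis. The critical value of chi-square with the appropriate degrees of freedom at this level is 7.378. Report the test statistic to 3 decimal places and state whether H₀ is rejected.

cat         O        E   (O−E)²/E
ch 1       57       67     1.4925
ch 2       88       73     3.0822
ch 3        6       11     2.2727
Sum = 6.847
df = 2. Since 6.847 < 7.378, we do not reject H₀.

6.847; do not reject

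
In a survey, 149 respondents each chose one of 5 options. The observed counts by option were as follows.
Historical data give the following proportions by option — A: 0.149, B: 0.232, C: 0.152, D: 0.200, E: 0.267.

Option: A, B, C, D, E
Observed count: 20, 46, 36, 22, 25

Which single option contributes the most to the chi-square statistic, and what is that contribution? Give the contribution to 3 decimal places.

Expected counts E_i = n·p_i: 149×0.149 = 22.201, 149×0.232 = 34.568, 149×0.152 = 22.648, 149×0.200 = 29.8, 149×0.267 = 39.783.
cat         O        E   (O−E)²/E
A          20   22.201     0.2182
B          46   34.568     3.7807
C          36   22.648     7.8716
D          22     29.8     2.0416
E          25   39.783     5.4932
The largest term is for C: 7.872.

C, 7.872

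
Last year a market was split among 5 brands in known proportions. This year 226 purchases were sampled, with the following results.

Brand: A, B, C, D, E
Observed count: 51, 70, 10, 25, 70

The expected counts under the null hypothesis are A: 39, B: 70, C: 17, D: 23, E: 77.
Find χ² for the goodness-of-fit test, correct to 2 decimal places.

7.38

χ² = (51−39)²/39 + (70−70)²/70 + (10−17)²/17 + (25−23)²/23 + (70−77)²/77
   = 3.692 + 0.000 + 2.882 + 0.174 + 0.636
Sum = 7.38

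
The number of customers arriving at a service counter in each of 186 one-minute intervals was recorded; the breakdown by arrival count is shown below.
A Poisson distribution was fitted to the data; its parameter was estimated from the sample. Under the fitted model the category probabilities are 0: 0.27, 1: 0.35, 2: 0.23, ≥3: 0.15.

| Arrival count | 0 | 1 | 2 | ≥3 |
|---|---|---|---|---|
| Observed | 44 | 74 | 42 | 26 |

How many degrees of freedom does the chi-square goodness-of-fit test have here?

There are k = 4 categories and 1 parameter estimated from the data, so df = 4 − 1 − 1 = 2.

2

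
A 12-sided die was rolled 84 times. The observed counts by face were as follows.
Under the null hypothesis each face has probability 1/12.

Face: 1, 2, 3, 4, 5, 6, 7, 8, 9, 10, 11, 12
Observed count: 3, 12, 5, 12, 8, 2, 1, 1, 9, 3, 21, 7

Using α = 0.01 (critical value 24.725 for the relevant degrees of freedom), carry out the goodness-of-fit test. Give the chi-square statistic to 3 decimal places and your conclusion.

Expected count for each of the 12 categories: 84/12 = 7.
1: (3 − 7)²/7 = 16/7 = 2.2857
2: (12 − 7)²/7 = 25/7 = 3.5714
3: (5 − 7)²/7 = 4/7 = 0.5714
4: (12 − 7)²/7 = 25/7 = 3.5714
5: (8 − 7)²/7 = 1/7 = 0.1429
6: (2 − 7)²/7 = 25/7 = 3.5714
7: (1 − 7)²/7 = 36/7 = 5.1429
8: (1 − 7)²/7 = 36/7 = 5.1429
9: (9 − 7)²/7 = 4/7 = 0.5714
10: (3 − 7)²/7 = 16/7 = 2.2857
11: (21 − 7)²/7 = 196/7 = 28.0000
12: (7 − 7)²/7 = 0/7 = 0.0000
Sum = 54.857
df = 11. Since 54.857 > 24.725, we reject H₀.

54.857; reject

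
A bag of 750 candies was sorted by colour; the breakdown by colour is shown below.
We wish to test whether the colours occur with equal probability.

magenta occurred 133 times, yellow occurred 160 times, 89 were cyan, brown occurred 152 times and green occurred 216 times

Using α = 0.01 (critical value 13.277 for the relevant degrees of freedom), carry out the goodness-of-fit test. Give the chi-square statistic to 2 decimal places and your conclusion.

56.47; reject

Expected count for each of the 5 categories: 750/5 = 150.
magenta: (133 − 150)²/150 = 289/150 = 1.927
yellow: (160 − 150)²/150 = 100/150 = 0.667
cyan: (89 − 150)²/150 = 3721/150 = 24.807
brown: (152 − 150)²/150 = 4/150 = 0.027
green: (216 − 150)²/150 = 4356/150 = 29.040
Sum = 56.47
df = 4. Since 56.47 > 13.277, we reject H₀.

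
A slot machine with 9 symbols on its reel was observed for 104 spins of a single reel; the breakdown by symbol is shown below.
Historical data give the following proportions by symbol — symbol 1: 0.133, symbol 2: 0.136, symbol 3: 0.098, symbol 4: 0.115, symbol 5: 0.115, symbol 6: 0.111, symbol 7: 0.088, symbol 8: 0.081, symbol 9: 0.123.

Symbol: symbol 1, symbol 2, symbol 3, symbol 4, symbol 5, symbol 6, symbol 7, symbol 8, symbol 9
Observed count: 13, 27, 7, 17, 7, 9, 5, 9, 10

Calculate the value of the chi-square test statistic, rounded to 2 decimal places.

Expected counts E_i = n·p_i: 104×0.133 = 13.832, 104×0.136 = 14.144, 104×0.098 = 10.192, 104×0.115 = 11.96, 104×0.115 = 11.96, 104×0.111 = 11.544, 104×0.088 = 9.152, 104×0.081 = 8.424, 104×0.123 = 12.792.
symbol 1: (13 − 13.832)²/13.832 = 0.692224/13.832 = 0.050
symbol 2: (27 − 14.144)²/14.144 = 165.276736/14.144 = 11.685
symbol 3: (7 − 10.192)²/10.192 = 10.188864/10.192 = 1.000
symbol 4: (17 − 11.96)²/11.96 = 25.4016/11.96 = 2.124
symbol 5: (7 − 11.96)²/11.96 = 24.6016/11.96 = 2.057
symbol 6: (9 − 11.544)²/11.544 = 6.471936/11.544 = 0.561
symbol 7: (5 − 9.152)²/9.152 = 17.239104/9.152 = 1.884
symbol 8: (9 − 8.424)²/8.424 = 0.331776/8.424 = 0.039
symbol 9: (10 − 12.792)²/12.792 = 7.795264/12.792 = 0.609
Sum = 20.01

20.01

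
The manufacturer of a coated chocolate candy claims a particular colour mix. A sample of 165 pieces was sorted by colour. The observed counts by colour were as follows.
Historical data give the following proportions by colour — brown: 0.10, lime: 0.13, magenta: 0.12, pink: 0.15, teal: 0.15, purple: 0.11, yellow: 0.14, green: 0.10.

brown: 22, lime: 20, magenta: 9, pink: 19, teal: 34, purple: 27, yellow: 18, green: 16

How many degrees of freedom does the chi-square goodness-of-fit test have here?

There are k = 8 categories and no parameters were estimated from the data, so df = 8 − 1 = 7.

7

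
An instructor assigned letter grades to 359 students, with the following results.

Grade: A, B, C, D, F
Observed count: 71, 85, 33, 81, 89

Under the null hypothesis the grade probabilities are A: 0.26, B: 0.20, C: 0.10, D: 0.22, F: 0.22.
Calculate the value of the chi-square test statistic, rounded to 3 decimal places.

Expected counts E_i = n·p_i: 359×0.26 = 93.34, 359×0.20 = 71.8, 359×0.10 = 35.9, 359×0.22 = 78.98, 359×0.22 = 78.98.
A: (71 − 93.34)²/93.34 = 499.0756/93.34 = 5.3469
B: (85 − 71.8)²/71.8 = 174.24/71.8 = 2.4267
C: (33 − 35.9)²/35.9 = 8.41/35.9 = 0.2343
D: (81 − 78.98)²/78.98 = 4.0804/78.98 = 0.0517
F: (89 − 78.98)²/78.98 = 100.4004/78.98 = 1.2712
Sum = 9.331

9.331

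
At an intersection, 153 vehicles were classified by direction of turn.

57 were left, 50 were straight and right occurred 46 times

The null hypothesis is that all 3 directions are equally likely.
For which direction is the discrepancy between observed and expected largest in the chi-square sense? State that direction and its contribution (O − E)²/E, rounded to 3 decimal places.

left, 0.706

Expected count for each of the 3 categories: 153/3 = 51.
χ² = (57−51)²/51 + (50−51)²/51 + (46−51)²/51
   = 0.7059 + 0.0196 + 0.4902
The largest term is for left: 0.706.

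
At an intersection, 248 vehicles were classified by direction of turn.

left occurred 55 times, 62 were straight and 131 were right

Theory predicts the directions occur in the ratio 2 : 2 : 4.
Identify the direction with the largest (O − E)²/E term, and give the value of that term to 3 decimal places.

Ratio total = 8. Expected counts: 248×2/8 = 62, 248×2/8 = 62, 248×4/8 = 124.
χ² = (55−62)²/62 + (62−62)²/62 + (131−124)²/124
   = 0.7903 + 0.0000 + 0.3952
The largest term is for left: 0.790.

left, 0.790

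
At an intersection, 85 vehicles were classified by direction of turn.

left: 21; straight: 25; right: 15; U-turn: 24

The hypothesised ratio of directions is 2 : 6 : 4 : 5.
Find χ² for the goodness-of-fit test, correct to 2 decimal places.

Ratio total = 17. Expected counts: 85×2/17 = 10, 85×6/17 = 30, 85×4/17 = 20, 85×5/17 = 25.
left: (21 − 10)²/10 = 121/10 = 12.100
straight: (25 − 30)²/30 = 25/30 = 0.833
right: (15 − 20)²/20 = 25/20 = 1.250
U-turn: (24 − 25)²/25 = 1/25 = 0.040
Sum = 14.22

14.22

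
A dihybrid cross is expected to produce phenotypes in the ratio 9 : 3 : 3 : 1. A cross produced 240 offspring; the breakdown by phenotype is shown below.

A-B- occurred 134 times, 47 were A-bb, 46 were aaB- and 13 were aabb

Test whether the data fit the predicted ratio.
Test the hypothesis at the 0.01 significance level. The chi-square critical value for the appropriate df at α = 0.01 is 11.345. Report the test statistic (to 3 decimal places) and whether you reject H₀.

Ratio total = 16. Expected counts: 240×9/16 = 135, 240×3/16 = 45, 240×3/16 = 45, 240×1/16 = 15.
A-B-: (134 − 135)²/135 = 1/135 = 0.0074
A-bb: (47 − 45)²/45 = 4/45 = 0.0889
aaB-: (46 − 45)²/45 = 1/45 = 0.0222
aabb: (13 − 15)²/15 = 4/15 = 0.2667
Sum = 0.385
df = 3. Since 0.385 < 11.345, we do not reject H₀.

0.385; do not reject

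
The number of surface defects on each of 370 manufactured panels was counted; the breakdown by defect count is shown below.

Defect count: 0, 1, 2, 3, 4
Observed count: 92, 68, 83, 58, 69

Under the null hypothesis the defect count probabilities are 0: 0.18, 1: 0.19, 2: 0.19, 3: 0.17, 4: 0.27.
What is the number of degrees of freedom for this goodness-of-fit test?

There are k = 5 categories and no parameters were estimated from the data, so df = 5 − 1 = 4.

4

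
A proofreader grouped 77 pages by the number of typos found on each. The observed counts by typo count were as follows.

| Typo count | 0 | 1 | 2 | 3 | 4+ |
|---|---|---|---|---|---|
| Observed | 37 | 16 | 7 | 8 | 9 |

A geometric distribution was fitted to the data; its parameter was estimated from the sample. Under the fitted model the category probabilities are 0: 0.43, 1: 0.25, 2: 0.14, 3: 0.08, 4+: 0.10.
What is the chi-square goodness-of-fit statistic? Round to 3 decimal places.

3.100

Expected counts E_i = n·p_i: 77×0.43 = 33.11, 77×0.25 = 19.25, 77×0.14 = 10.78, 77×0.08 = 6.16, 77×0.10 = 7.7.
cat         O        E   (O−E)²/E
0          37    33.11     0.4570
1          16    19.25     0.5487
2           7    10.78     1.3255
3           8     6.16     0.5496
4+          9      7.7     0.2195
Sum = 3.100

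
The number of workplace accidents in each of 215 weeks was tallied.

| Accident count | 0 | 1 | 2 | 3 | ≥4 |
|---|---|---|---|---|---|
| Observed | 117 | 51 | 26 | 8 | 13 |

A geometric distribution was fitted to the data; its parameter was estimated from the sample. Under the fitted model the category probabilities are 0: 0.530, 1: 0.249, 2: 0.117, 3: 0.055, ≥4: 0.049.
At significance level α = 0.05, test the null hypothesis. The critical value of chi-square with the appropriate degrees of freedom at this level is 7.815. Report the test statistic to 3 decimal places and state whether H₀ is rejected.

Expected counts E_i = n·p_i: 215×0.530 = 113.95, 215×0.249 = 53.535, 215×0.117 = 25.155, 215×0.055 = 11.825, 215×0.049 = 10.535.
χ² = (117−113.95)²/113.95 + (51−53.535)²/53.535 + (26−25.155)²/25.155 + (8−11.825)²/11.825 + (13−10.535)²/10.535
   = 0.0816 + 0.1200 + 0.0284 + 1.2373 + 0.5768
Sum = 2.044
df = 3. Since 2.044 < 7.815, we do not reject H₀.

2.044; do not reject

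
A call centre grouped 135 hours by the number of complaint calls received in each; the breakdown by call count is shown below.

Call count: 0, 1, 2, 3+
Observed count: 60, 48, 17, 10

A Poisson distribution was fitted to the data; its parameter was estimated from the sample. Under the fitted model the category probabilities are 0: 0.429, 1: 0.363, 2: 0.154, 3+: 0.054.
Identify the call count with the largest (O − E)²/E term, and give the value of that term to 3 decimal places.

Expected counts E_i = n·p_i: 135×0.429 = 57.915, 135×0.363 = 49.005, 135×0.154 = 20.79, 135×0.054 = 7.29.
0: (60 − 57.915)²/57.915 = 4.347225/57.915 = 0.0751
1: (48 − 49.005)²/49.005 = 1.010025/49.005 = 0.0206
2: (17 − 20.79)²/20.79 = 14.3641/20.79 = 0.6909
3+: (10 − 7.29)²/7.29 = 7.3441/7.29 = 1.0074
The largest term is for 3+: 1.007.

3+, 1.007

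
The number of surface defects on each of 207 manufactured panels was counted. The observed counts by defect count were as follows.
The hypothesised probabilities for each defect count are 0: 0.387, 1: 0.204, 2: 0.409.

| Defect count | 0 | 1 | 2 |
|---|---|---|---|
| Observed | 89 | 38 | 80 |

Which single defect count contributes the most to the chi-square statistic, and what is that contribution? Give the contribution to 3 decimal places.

0, 0.987

Expected counts E_i = n·p_i: 207×0.387 = 80.109, 207×0.204 = 42.228, 207×0.409 = 84.663.
0: (89 − 80.109)²/80.109 = 79.049881/80.109 = 0.9868
1: (38 − 42.228)²/42.228 = 17.875984/42.228 = 0.4233
2: (80 − 84.663)²/84.663 = 21.743569/84.663 = 0.2568
The largest term is for 0: 0.987.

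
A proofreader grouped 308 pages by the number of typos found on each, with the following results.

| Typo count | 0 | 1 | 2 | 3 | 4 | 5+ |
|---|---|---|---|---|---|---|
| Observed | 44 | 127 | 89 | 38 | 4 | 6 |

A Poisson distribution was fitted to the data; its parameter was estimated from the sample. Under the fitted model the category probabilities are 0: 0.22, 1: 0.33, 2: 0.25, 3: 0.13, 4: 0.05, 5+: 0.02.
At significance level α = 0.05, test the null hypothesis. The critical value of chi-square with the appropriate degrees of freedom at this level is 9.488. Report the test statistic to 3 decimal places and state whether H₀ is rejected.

Expected counts E_i = n·p_i: 308×0.22 = 67.76, 308×0.33 = 101.64, 308×0.25 = 77, 308×0.13 = 40.04, 308×0.05 = 15.4, 308×0.02 = 6.16.
χ² = (44−67.76)²/67.76 + (127−101.64)²/101.64 + (89−77)²/77 + (38−40.04)²/40.04 + (4−15.4)²/15.4 + (6−6.16)²/6.16
   = 8.3314 + 6.3275 + 1.8701 + 0.1039 + 8.4390 + 0.0042
Sum = 25.076
df = 4. Since 25.076 > 9.488, we reject H₀.

25.076; reject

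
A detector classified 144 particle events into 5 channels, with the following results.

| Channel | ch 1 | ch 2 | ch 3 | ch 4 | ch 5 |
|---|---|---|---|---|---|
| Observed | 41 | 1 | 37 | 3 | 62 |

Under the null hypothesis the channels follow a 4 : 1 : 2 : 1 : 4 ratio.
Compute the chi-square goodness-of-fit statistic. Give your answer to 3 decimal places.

28.979

Ratio total = 12. Expected counts: 144×4/12 = 48, 144×1/12 = 12, 144×2/12 = 24, 144×1/12 = 12, 144×4/12 = 48.
cat         O        E   (O−E)²/E
ch 1       41       48     1.0208
ch 2        1       12    10.0833
ch 3       37       24     7.0417
ch 4        3       12     6.7500
ch 5       62       48     4.0833
Sum = 28.979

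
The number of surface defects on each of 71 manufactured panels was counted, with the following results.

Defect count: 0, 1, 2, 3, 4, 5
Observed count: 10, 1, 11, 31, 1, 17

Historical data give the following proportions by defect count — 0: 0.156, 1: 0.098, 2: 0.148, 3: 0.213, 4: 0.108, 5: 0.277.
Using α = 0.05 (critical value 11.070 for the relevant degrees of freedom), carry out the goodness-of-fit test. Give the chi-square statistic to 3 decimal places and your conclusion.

28.058; reject

Expected counts E_i = n·p_i: 71×0.156 = 11.076, 71×0.098 = 6.958, 71×0.148 = 10.508, 71×0.213 = 15.123, 71×0.108 = 7.668, 71×0.277 = 19.667.
0: (10 − 11.076)²/11.076 = 1.157776/11.076 = 0.1045
1: (1 − 6.958)²/6.958 = 35.497764/6.958 = 5.1017
2: (11 − 10.508)²/10.508 = 0.242064/10.508 = 0.0230
3: (31 − 15.123)²/15.123 = 252.079129/15.123 = 16.6686
4: (1 − 7.668)²/7.668 = 44.462224/7.668 = 5.7984
5: (17 − 19.667)²/19.667 = 7.112889/19.667 = 0.3617
Sum = 28.058
df = 5. Since 28.058 > 11.070, we reject H₀.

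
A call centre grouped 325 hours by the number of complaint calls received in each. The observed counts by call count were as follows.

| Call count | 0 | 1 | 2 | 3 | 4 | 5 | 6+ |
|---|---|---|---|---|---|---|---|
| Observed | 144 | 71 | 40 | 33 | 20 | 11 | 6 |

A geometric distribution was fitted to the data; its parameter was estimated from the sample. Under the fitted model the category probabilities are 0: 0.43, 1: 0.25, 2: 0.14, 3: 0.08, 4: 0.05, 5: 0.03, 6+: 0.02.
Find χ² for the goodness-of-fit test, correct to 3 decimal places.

Expected counts E_i = n·p_i: 325×0.43 = 139.75, 325×0.25 = 81.25, 325×0.14 = 45.5, 325×0.08 = 26, 325×0.05 = 16.25, 325×0.03 = 9.75, 325×0.02 = 6.5.
0: (144 − 139.75)²/139.75 = 18.0625/139.75 = 0.1292
1: (71 − 81.25)²/81.25 = 105.0625/81.25 = 1.2931
2: (40 − 45.5)²/45.5 = 30.25/45.5 = 0.6648
3: (33 − 26)²/26 = 49/26 = 1.8846
4: (20 − 16.25)²/16.25 = 14.0625/16.25 = 0.8654
5: (11 − 9.75)²/9.75 = 1.5625/9.75 = 0.1603
6+: (6 − 6.5)²/6.5 = 0.25/6.5 = 0.0385
Sum = 5.036

5.036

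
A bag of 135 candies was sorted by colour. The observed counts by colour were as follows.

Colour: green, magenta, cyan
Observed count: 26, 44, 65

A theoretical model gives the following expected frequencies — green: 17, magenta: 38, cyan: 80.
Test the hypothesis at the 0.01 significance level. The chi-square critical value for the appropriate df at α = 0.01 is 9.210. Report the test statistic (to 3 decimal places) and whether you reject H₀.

8.525; do not reject

χ² = (26−17)²/17 + (44−38)²/38 + (65−80)²/80
   = 4.7647 + 0.9474 + 2.8125
Sum = 8.525
df = 2. Since 8.525 < 9.210, we do not reject H₀.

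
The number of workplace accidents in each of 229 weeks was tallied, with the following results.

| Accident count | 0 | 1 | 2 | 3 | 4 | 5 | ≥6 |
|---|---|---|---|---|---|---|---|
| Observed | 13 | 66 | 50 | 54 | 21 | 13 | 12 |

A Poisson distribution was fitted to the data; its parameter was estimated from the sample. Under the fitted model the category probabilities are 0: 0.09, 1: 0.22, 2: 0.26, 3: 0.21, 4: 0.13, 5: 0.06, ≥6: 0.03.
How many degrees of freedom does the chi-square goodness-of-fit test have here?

There are k = 7 categories and 1 parameter estimated from the data, so df = 7 − 1 − 1 = 5.

5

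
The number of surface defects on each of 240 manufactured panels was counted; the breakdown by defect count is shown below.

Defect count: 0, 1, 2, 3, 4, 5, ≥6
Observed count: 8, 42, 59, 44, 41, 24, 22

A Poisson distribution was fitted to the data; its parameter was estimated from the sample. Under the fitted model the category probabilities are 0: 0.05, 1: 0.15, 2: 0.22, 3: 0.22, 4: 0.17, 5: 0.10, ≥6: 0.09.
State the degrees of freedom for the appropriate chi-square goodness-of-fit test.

There are k = 7 categories and 1 parameter estimated from the data, so df = 7 − 1 − 1 = 5.

5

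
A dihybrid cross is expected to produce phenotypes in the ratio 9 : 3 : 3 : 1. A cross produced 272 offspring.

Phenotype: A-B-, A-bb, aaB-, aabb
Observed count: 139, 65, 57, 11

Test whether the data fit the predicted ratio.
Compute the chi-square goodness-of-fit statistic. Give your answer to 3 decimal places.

Ratio total = 16. Expected counts: 272×9/16 = 153, 272×3/16 = 51, 272×3/16 = 51, 272×1/16 = 17.
A-B-: (139 − 153)²/153 = 196/153 = 1.2810
A-bb: (65 − 51)²/51 = 196/51 = 3.8431
aaB-: (57 − 51)²/51 = 36/51 = 0.7059
aabb: (11 − 17)²/17 = 36/17 = 2.1176
Sum = 7.948

7.948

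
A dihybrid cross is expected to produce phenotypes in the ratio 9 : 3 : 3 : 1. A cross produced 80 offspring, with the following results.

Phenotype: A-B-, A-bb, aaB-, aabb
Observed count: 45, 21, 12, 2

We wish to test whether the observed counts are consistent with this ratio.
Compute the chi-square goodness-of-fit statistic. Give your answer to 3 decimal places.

Ratio total = 16. Expected counts: 80×9/16 = 45, 80×3/16 = 15, 80×3/16 = 15, 80×1/16 = 5.
χ² = (45−45)²/45 + (21−15)²/15 + (12−15)²/15 + (2−5)²/5
   = 0.0000 + 2.4000 + 0.6000 + 1.8000
Sum = 4.800

4.800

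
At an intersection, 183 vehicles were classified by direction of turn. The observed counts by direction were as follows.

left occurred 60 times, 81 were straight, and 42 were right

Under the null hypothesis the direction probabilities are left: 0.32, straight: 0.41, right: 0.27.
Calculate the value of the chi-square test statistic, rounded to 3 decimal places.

1.622

Expected counts E_i = n·p_i: 183×0.32 = 58.56, 183×0.41 = 75.03, 183×0.27 = 49.41.
cat           O        E   (O−E)²/E
left         60    58.56     0.0354
straight     81    75.03     0.4750
right        42    49.41     1.1113
Sum = 1.622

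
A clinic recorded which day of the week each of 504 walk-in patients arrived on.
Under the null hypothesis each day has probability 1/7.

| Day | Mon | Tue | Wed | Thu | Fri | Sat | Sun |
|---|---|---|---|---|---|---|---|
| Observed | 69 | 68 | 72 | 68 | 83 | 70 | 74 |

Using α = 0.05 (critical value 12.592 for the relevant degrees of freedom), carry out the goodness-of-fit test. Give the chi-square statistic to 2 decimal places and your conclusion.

Expected count for each of the 7 categories: 504/7 = 72.
χ² = (69−72)²/72 + (68−72)²/72 + (72−72)²/72 + (68−72)²/72 + (83−72)²/72 + (70−72)²/72 + (74−72)²/72
   = 0.125 + 0.222 + 0.000 + 0.222 + 1.681 + 0.056 + 0.056
Sum = 2.36
df = 6. Since 2.36 < 12.592, we do not reject H₀.

2.36; do not reject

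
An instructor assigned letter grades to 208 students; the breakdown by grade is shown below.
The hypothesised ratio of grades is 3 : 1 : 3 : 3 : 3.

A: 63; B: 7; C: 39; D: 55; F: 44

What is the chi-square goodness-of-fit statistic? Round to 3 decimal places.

Ratio total = 13. Expected counts: 208×3/13 = 48, 208×1/13 = 16, 208×3/13 = 48, 208×3/13 = 48, 208×3/13 = 48.
χ² = (63−48)²/48 + (7−16)²/16 + (39−48)²/48 + (55−48)²/48 + (44−48)²/48
   = 4.6875 + 5.0625 + 1.6875 + 1.0208 + 0.3333
Sum = 12.792

12.792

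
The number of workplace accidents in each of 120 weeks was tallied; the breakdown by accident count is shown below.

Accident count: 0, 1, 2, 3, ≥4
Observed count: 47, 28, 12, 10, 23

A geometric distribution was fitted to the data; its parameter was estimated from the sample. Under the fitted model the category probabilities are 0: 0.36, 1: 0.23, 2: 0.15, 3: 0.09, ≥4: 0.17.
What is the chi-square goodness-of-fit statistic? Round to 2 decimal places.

Expected counts E_i = n·p_i: 120×0.36 = 43.2, 120×0.23 = 27.6, 120×0.15 = 18, 120×0.09 = 10.8, 120×0.17 = 20.4.
0: (47 − 43.2)²/43.2 = 14.44/43.2 = 0.334
1: (28 − 27.6)²/27.6 = 0.16/27.6 = 0.006
2: (12 − 18)²/18 = 36/18 = 2.000
3: (10 − 10.8)²/10.8 = 0.64/10.8 = 0.059
≥4: (23 − 20.4)²/20.4 = 6.76/20.4 = 0.331
Sum = 2.73

2.73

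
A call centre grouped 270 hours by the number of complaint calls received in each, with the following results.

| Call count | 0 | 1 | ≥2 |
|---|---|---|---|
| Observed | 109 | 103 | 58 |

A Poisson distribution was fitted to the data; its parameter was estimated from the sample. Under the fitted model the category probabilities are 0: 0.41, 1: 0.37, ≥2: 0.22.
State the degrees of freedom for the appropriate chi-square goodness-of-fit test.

1

There are k = 3 categories and 1 parameter estimated from the data, so df = 3 − 1 − 1 = 1.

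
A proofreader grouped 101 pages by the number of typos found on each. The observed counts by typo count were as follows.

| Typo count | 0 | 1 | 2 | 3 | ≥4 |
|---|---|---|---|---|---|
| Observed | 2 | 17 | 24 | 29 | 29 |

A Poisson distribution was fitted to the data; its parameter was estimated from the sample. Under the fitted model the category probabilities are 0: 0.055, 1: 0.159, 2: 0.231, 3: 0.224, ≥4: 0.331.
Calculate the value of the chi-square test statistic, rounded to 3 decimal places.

4.734

Expected counts E_i = n·p_i: 101×0.055 = 5.555, 101×0.159 = 16.059, 101×0.231 = 23.331, 101×0.224 = 22.624, 101×0.331 = 33.431.
cat         O        E   (O−E)²/E
0           2    5.555     2.2751
1          17   16.059     0.0551
2          24   23.331     0.0192
3          29   22.624     1.7969
≥4         29   33.431     0.5873
Sum = 4.734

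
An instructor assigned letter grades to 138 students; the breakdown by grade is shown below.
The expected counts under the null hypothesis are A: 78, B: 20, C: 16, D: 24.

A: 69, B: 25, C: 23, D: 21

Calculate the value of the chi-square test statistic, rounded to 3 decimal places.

A: (69 − 78)²/78 = 81/78 = 1.0385
B: (25 − 20)²/20 = 25/20 = 1.2500
C: (23 − 16)²/16 = 49/16 = 3.0625
D: (21 − 24)²/24 = 9/24 = 0.3750
Sum = 5.726

5.726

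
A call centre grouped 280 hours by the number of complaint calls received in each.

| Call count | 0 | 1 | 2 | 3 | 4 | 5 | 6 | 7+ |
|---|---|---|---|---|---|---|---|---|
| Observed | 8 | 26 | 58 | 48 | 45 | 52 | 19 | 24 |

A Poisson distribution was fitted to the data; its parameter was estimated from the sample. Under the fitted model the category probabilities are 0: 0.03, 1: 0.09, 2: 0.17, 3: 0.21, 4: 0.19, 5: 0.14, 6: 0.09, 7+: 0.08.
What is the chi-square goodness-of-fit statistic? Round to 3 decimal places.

11.384

Expected counts E_i = n·p_i: 280×0.03 = 8.4, 280×0.09 = 25.2, 280×0.17 = 47.6, 280×0.21 = 58.8, 280×0.19 = 53.2, 280×0.14 = 39.2, 280×0.09 = 25.2, 280×0.08 = 22.4.
χ² = (8−8.4)²/8.4 + (26−25.2)²/25.2 + (58−47.6)²/47.6 + (48−58.8)²/58.8 + (45−53.2)²/53.2 + (52−39.2)²/39.2 + (19−25.2)²/25.2 + (24−22.4)²/22.4
   = 0.0190 + 0.0254 + 2.2723 + 1.9837 + 1.2639 + 4.1796 + 1.5254 + 0.1143
Sum = 11.384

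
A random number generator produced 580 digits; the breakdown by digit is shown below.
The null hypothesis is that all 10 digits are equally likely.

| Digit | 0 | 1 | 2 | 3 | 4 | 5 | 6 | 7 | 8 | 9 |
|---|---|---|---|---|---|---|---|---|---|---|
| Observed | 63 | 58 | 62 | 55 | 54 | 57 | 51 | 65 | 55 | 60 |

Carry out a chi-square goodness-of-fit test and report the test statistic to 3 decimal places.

3.069

Expected count for each of the 10 categories: 580/10 = 58.
χ² = (63−58)²/58 + (58−58)²/58 + (62−58)²/58 + (55−58)²/58 + (54−58)²/58 + (57−58)²/58 + (51−58)²/58 + (65−58)²/58 + (55−58)²/58 + (60−58)²/58
   = 0.4310 + 0.0000 + 0.2759 + 0.1552 + 0.2759 + 0.0172 + 0.8448 + 0.8448 + 0.1552 + 0.0690
Sum = 3.069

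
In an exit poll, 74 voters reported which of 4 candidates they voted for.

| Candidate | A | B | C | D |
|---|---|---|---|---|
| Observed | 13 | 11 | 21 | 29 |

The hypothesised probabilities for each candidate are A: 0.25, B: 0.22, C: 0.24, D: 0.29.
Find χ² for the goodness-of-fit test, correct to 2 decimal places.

6.59

Expected counts E_i = n·p_i: 74×0.25 = 18.5, 74×0.22 = 16.28, 74×0.24 = 17.76, 74×0.29 = 21.46.
A: (13 − 18.5)²/18.5 = 30.25/18.5 = 1.635
B: (11 − 16.28)²/16.28 = 27.8784/16.28 = 1.712
C: (21 − 17.76)²/17.76 = 10.4976/17.76 = 0.591
D: (29 − 21.46)²/21.46 = 56.8516/21.46 = 2.649
Sum = 6.59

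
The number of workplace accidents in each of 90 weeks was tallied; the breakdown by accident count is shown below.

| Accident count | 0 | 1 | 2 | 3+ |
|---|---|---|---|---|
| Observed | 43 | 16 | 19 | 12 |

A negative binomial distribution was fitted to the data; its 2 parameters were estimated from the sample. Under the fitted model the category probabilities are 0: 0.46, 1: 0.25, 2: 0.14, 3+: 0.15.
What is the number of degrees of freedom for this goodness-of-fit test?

There are k = 4 categories and 2 parameters estimated from the data, so df = 4 − 1 − 2 = 1.

1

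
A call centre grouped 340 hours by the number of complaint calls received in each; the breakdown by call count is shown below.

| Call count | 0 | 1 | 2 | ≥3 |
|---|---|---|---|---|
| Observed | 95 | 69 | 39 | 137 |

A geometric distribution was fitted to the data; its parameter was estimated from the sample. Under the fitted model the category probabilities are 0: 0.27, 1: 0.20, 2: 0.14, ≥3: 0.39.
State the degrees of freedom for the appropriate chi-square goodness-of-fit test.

There are k = 4 categories and 1 parameter estimated from the data, so df = 4 − 1 − 1 = 2.

2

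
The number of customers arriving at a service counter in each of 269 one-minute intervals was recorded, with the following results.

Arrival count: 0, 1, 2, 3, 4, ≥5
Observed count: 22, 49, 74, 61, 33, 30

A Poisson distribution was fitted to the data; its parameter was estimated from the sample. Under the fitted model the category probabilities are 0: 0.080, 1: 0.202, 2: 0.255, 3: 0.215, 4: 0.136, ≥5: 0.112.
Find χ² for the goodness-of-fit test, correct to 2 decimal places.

1.49

Expected counts E_i = n·p_i: 269×0.080 = 21.52, 269×0.202 = 54.338, 269×0.255 = 68.595, 269×0.215 = 57.835, 269×0.136 = 36.584, 269×0.112 = 30.128.
cat         O        E   (O−E)²/E
0          22    21.52      0.011
1          49   54.338      0.524
2          74   68.595      0.426
3          61   57.835      0.173
4          33   36.584      0.351
≥5         30   30.128      0.001
Sum = 1.49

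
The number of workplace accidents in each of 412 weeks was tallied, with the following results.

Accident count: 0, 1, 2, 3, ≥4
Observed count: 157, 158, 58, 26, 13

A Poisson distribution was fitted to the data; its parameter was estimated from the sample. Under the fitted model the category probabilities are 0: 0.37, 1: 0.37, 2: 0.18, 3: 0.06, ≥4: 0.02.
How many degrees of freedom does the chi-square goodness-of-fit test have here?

There are k = 5 categories and 1 parameter estimated from the data, so df = 5 − 1 − 1 = 3.

3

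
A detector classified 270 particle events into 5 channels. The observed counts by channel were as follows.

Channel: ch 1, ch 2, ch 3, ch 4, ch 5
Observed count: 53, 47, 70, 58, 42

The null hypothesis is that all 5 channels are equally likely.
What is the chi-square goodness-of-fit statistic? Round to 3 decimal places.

8.630

Under H₀ each category has probability 1/5, so each expected count is 270/5 = 54.
ch 1: (53 − 54)²/54 = 1/54 = 0.0185
ch 2: (47 − 54)²/54 = 49/54 = 0.9074
ch 3: (70 − 54)²/54 = 256/54 = 4.7407
ch 4: (58 − 54)²/54 = 16/54 = 0.2963
ch 5: (42 − 54)²/54 = 144/54 = 2.6667
Sum = 8.630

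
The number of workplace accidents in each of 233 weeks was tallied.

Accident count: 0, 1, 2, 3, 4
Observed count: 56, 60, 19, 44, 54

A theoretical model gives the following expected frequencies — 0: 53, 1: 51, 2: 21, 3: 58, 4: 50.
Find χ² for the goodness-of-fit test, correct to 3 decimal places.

cat         O        E   (O−E)²/E
0          56       53     0.1698
1          60       51     1.5882
2          19       21     0.1905
3          44       58     3.3793
4          54       50     0.3200
Sum = 5.648

5.648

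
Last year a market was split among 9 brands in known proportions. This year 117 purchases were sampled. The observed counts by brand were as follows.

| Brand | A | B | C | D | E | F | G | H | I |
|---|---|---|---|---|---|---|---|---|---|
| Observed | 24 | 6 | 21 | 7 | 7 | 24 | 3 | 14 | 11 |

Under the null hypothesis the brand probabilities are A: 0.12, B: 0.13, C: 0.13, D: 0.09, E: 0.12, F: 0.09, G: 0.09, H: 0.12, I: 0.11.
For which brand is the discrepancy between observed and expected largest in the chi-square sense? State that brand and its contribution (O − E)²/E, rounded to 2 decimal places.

Expected counts E_i = n·p_i: 117×0.12 = 14.04, 117×0.13 = 15.21, 117×0.13 = 15.21, 117×0.09 = 10.53, 117×0.12 = 14.04, 117×0.09 = 10.53, 117×0.09 = 10.53, 117×0.12 = 14.04, 117×0.11 = 12.87.
χ² = (24−14.04)²/14.04 + (6−15.21)²/15.21 + (21−15.21)²/15.21 + (7−10.53)²/10.53 + (7−14.04)²/14.04 + (24−10.53)²/10.53 + (3−10.53)²/10.53 + (14−14.04)²/14.04 + (11−12.87)²/12.87
   = 7.066 + 5.577 + 2.204 + 1.183 + 3.530 + 17.231 + 5.385 + 0.000 + 0.272
The largest term is for F: 17.23.

F, 17.23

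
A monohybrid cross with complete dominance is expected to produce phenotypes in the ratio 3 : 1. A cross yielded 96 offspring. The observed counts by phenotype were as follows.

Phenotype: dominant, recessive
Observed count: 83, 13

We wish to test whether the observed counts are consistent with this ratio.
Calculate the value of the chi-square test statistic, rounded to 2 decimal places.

Ratio total = 4. Expected counts: 96×3/4 = 72, 96×1/4 = 24.
dominant: (83 − 72)²/72 = 121/72 = 1.681
recessive: (13 − 24)²/24 = 121/24 = 5.042
Sum = 6.72

6.72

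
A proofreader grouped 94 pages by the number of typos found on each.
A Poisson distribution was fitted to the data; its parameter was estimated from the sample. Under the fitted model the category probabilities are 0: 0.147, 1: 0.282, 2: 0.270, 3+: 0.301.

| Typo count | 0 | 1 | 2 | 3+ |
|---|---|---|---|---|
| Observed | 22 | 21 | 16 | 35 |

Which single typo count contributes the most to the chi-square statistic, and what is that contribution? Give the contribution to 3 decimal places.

Expected counts E_i = n·p_i: 94×0.147 = 13.818, 94×0.282 = 26.508, 94×0.270 = 25.38, 94×0.301 = 28.294.
χ² = (22−13.818)²/13.818 + (21−26.508)²/26.508 + (16−25.38)²/25.38 + (35−28.294)²/28.294
   = 4.8448 + 1.1445 + 3.4667 + 1.5894
The largest term is for 0: 4.845.

0, 4.845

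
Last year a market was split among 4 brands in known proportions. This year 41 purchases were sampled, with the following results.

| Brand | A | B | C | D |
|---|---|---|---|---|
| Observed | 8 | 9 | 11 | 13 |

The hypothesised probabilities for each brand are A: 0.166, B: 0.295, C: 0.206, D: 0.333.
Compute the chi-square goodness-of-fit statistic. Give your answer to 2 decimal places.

Expected counts E_i = n·p_i: 41×0.166 = 6.806, 41×0.295 = 12.095, 41×0.206 = 8.446, 41×0.333 = 13.653.
cat         O        E   (O−E)²/E
A           8    6.806      0.209
B           9   12.095      0.792
C          11    8.446      0.772
D          13   13.653      0.031
Sum = 1.80

1.80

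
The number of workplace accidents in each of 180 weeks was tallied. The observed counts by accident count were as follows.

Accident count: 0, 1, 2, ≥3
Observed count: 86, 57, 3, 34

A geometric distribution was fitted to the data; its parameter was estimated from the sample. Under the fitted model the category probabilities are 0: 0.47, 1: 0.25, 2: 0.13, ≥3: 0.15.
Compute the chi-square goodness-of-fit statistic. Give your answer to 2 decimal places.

22.82

Expected counts E_i = n·p_i: 180×0.47 = 84.6, 180×0.25 = 45, 180×0.13 = 23.4, 180×0.15 = 27.
cat         O        E   (O−E)²/E
0          86     84.6      0.023
1          57       45      3.200
2           3     23.4     17.785
≥3         34       27      1.815
Sum = 22.82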